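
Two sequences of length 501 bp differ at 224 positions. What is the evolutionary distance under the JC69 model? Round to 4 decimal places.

0.6800

p = 224/501 ≈ 0.447106.
d = −(3/4) ln(1 − 4p/3) = −0.75 ln(1 − 0.596141) = −0.75 ln(0.403859)
  = −0.75 × (-0.906689) = 0.680017 substitutions/site.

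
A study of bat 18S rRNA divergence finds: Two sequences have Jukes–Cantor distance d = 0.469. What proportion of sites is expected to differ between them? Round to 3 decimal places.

0.349

p = (3/4)(1 − e^(−4d/3)) = 0.75 × (1 − e^(-0.625333)) = 0.75 × (1 − 0.535083) = 0.348688.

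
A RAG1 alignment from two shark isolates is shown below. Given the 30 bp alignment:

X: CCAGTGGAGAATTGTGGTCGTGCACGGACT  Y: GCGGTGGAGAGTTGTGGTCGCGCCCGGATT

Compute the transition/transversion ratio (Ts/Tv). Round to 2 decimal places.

Transitions are A↔G and C↔T; transversions are all other mismatches.
Transitions: 4. Transversions: 2.
R = 4/2 = 2.00.

2.00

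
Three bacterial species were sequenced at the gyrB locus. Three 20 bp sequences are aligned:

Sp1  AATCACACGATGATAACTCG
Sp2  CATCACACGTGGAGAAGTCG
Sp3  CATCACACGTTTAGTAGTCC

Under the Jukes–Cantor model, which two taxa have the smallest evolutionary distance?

Sp2 and Sp3

Sp1–Sp2: 5/20 differ, p = 0.250, d = 0.304.
Sp1–Sp3: 7/20 differ, p = 0.350, d = 0.471.
Sp2–Sp3: 4/20 differ, p = 0.200, d = 0.233.
The smallest distance is between Sp2 and Sp3.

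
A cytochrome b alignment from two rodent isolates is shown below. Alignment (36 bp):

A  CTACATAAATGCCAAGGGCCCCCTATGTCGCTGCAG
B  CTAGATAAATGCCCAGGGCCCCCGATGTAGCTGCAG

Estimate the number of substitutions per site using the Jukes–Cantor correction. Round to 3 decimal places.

The sequences differ at 4 of 36 sites (4, 14, 24, 29), so p = 4/36 ≈ 0.111111.
d = −(3/4) ln(1 − 4p/3) = −0.75 ln(1 − 0.148148) = −0.75 ln(0.851852)
  = −0.75 × (-0.160342) = 0.120257 substitutions/site.

0.120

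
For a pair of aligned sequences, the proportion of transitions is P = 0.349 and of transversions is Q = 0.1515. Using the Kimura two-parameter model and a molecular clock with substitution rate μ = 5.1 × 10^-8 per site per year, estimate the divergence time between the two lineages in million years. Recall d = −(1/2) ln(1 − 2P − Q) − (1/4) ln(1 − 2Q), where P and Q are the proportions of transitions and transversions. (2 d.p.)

Under the Kimura two-parameter model, d = −½ ln(1 − 2P − Q) − ¼ ln(1 − 2Q).
1 − 2P − Q = 0.1505, giving −½ ln(0.1505) = 0.946896.
1 − 2Q = 0.697, giving −¼ ln(0.697) = 0.090242.
d = 0.946896 + 0.090242 = 1.037138.
Under a molecular clock d = 2μt, so t = d/(2μ) = 1.037138 / (2 × 5.1 × 10^-8) = 10.17 million years.

10.17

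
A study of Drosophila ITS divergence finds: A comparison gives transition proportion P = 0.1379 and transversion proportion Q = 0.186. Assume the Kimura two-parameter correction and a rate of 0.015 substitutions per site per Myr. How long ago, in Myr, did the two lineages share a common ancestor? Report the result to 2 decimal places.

Under the Kimura two-parameter model, d = −½ ln(1 − 2P − Q) − ¼ ln(1 − 2Q).
1 − 2P − Q = 0.5382, giving −½ ln(0.5382) = 0.309763.
1 − 2Q = 0.628, giving −¼ ln(0.628) = 0.116304.
d = 0.309763 + 0.116304 = 0.426067.
Under a molecular clock d = 2μt, so t = d/(2μ) = 0.426067 / (2 × 0.015) = 14.20 Myr.

14.20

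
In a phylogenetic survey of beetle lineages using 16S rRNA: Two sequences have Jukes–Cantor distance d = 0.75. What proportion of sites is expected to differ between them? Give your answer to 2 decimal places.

0.47

p = (3/4)(1 − e^(−4d/3)) = 0.75 × (1 − e^(-1)) = 0.75 × (1 − 0.367879) = 0.474091.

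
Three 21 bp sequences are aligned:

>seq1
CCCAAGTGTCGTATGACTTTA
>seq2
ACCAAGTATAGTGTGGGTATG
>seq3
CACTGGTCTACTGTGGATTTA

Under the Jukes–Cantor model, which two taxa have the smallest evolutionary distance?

seq1–seq2: 8/21 differ, p = 0.381, d = 0.532.
seq1–seq3: 9/21 differ, p = 0.429, d = 0.635.
seq2–seq3: 9/21 differ, p = 0.429, d = 0.635.
The smallest distance is between seq1 and seq2.

seq1 and seq2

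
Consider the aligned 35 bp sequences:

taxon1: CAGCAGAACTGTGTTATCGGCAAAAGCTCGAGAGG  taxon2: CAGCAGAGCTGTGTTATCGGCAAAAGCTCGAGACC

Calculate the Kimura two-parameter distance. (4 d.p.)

0.0910

Of 35 sites, 1 differences are transitions and 2 are transversions, so P = 1/35 ≈ 0.028571 and Q = 2/35 ≈ 0.057143.
Under the Kimura two-parameter model, d = −½ ln(1 − 2P − Q) − ¼ ln(1 − 2Q).
1 − 2P − Q = 0.885715, giving −½ ln(0.885715) = 0.060680.
1 − 2Q = 0.885714, giving −¼ ln(0.885714) = 0.030340.
d = 0.060680 + 0.030340 = 0.091020.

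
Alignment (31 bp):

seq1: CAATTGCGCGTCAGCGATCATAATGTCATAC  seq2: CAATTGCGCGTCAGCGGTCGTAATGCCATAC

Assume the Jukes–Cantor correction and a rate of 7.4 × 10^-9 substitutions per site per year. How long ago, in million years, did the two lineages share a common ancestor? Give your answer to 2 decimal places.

The sequences differ at 3 of 31 sites (17, 20, 26), so p = 3/31 ≈ 0.096774.
d = −(3/4) ln(1 − 4p/3) = −0.75 ln(1 − 0.129032) = −0.75 ln(0.870968)
  = −0.75 × (-0.138150) = 0.103613 substitutions/site.
Under a molecular clock d = 2μt, so t = d/(2μ) = 0.103613 / (2 × 7.4 × 10^-9) = 7.00 million years.

7.00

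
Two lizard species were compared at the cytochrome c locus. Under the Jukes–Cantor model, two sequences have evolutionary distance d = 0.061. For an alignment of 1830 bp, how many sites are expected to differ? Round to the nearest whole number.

Invert JC69: p = (3/4)(1 − e^(−4d/3)) = 0.75 × (1 − e^(-0.081333)) = 0.75 × (1 − 0.921887) = 0.058585.
Expected differing sites = pL ≈ 0.058585 × 1830 = 107.21055 ≈ 107.

107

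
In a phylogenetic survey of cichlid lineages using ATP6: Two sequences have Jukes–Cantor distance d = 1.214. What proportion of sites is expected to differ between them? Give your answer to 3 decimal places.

p = (3/4)(1 − e^(−4d/3)) = 0.75 × (1 − e^(-1.618667)) = 0.75 × (1 − 0.198163) = 0.601378.

0.601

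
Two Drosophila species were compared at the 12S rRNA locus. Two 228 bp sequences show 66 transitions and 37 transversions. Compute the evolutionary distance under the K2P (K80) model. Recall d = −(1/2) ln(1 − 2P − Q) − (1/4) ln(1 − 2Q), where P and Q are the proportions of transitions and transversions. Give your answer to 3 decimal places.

P = 66/228 ≈ 0.289474 and Q = 37/228 ≈ 0.162281.
Under the Kimura two-parameter model, d = −½ ln(1 − 2P − Q) − ¼ ln(1 − 2Q).
1 − 2P − Q = 0.258771, giving −½ ln(0.258771) = 0.675906.
1 − 2Q = 0.675438, giving −¼ ln(0.675438) = 0.098098.
d = 0.675906 + 0.098098 = 0.774004.

0.774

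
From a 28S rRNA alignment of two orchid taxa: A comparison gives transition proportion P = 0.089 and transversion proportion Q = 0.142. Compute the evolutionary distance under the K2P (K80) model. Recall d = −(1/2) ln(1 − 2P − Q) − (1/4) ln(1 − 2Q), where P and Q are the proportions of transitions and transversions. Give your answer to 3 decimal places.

0.276

Under the Kimura two-parameter model, d = −½ ln(1 − 2P − Q) − ¼ ln(1 − 2Q).
1 − 2P − Q = 0.68, giving −½ ln(0.68) = 0.192831.
1 − 2Q = 0.716, giving −¼ ln(0.716) = 0.083519.
d = 0.192831 + 0.083519 = 0.276350.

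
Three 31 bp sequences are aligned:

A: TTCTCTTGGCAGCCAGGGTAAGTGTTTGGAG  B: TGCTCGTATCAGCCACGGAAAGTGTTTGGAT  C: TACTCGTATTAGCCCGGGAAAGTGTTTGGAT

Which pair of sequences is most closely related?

B and C

A–B: 7/31 differ, p = 0.226, d = 0.269.
A–C: 8/31 differ, p = 0.258, d = 0.316.
B–C: 4/31 differ, p = 0.129, d = 0.142.
The smallest distance is between B and C.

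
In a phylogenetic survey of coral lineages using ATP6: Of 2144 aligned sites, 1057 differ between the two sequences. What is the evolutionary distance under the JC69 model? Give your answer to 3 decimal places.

0.803

p = 1057/2144 ≈ 0.493004.
d = −(3/4) ln(1 − 4p/3) = −0.75 ln(1 − 0.657339) = −0.75 ln(0.342661)
  = −0.75 × (-1.071014) = 0.803261 substitutions/site.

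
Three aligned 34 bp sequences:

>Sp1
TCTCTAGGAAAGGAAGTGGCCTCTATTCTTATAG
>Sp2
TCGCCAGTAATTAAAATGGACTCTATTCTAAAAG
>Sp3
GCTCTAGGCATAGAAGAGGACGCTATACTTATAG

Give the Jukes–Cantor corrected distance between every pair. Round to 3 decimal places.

Sp1–Sp2: 10/34 sites differ → p ≈ 0.294118, d = −0.75 ln(1 − 0.392157) = 0.373379 ≈ 0.373.
Sp1–Sp3: 8/34 sites differ → p ≈ 0.235294, d = −0.75 ln(1 − 0.313725) = 0.282358 ≈ 0.282.
Sp2–Sp3: 13/34 sites differ → p ≈ 0.382353, d = −0.75 ln(1 − 0.509804) = 0.534712 ≈ 0.535.

d(Sp1,Sp2) = 0.373, d(Sp1,Sp3) = 0.282, d(Sp2,Sp3) = 0.535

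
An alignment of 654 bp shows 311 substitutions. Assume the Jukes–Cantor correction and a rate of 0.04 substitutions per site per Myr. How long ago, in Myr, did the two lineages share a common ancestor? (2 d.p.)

p = 311/654 ≈ 0.475535.
d = −(3/4) ln(1 − 4p/3) = −0.75 ln(1 − 0.634047) = −0.75 ln(0.365953)
  = −0.75 × (-1.005250) = 0.753938 substitutions/site.
Under a molecular clock d = 2μt, so t = d/(2μ) = 0.753938 / (2 × 0.04) = 9.42 Myr.

9.42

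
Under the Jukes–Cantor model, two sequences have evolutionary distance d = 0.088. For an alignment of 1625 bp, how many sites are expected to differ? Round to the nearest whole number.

Invert JC69: p = (3/4)(1 − e^(−4d/3)) = 0.75 × (1 − e^(-0.117333)) = 0.75 × (1 − 0.889289) = 0.083033.
Expected differing sites = pL ≈ 0.083033 × 1625 = 134.928625 ≈ 135.

135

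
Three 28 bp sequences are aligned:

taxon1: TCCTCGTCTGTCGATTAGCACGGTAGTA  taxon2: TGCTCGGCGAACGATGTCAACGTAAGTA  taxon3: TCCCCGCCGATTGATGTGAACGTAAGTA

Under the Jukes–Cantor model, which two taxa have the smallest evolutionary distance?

taxon1–taxon2: 11/28 differ, p = 0.393, d = 0.556.
taxon1–taxon3: 10/28 differ, p = 0.357, d = 0.485.
taxon2–taxon3: 6/28 differ, p = 0.214, d = 0.252.
The smallest distance is between taxon2 and taxon3.

taxon2 and taxon3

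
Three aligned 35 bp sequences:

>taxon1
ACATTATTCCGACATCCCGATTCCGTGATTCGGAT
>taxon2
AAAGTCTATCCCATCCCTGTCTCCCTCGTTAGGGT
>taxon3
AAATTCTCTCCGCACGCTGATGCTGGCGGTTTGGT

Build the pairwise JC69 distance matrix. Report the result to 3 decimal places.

d(taxon1,taxon2) = 0.868, d(taxon1,taxon3) = 0.868, d(taxon2,taxon3) = 0.635

taxon1–taxon2: 18/35 sites differ → p ≈ 0.514286, d = −0.75 ln(1 − 0.685715) = 0.868091 ≈ 0.868.
taxon1–taxon3: 18/35 sites differ → p ≈ 0.514286, d = −0.75 ln(1 − 0.685715) = 0.868091 ≈ 0.868.
taxon2–taxon3: 15/35 sites differ → p ≈ 0.428571, d = −0.75 ln(1 − 0.571428) = 0.635472 ≈ 0.635.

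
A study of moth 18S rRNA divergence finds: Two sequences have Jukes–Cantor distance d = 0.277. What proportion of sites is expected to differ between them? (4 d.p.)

0.2316

p = (3/4)(1 − e^(−4d/3)) = 0.75 × (1 − e^(-0.369333)) = 0.75 × (1 − 0.691195) = 0.231604.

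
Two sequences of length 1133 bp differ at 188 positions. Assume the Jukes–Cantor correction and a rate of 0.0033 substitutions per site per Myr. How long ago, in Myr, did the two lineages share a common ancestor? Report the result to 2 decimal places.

28.42

p = 188/1133 ≈ 0.165931.
d = −(3/4) ln(1 − 4p/3) = −0.75 ln(1 − 0.221241) = −0.75 ln(0.778759)
  = −0.75 × (-0.250054) = 0.187541 substitutions/site.
Under a molecular clock d = 2μt, so t = d/(2μ) = 0.187541 / (2 × 0.0033) = 28.42 Myr.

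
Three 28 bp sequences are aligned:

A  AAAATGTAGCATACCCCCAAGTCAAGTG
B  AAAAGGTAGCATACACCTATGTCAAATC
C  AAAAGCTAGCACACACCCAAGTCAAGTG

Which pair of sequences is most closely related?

A–B: 6/28 differ, p = 0.214, d = 0.252.
A–C: 4/28 differ, p = 0.143, d = 0.158.
B–C: 6/28 differ, p = 0.214, d = 0.252.
The smallest distance is between A and C.

A and C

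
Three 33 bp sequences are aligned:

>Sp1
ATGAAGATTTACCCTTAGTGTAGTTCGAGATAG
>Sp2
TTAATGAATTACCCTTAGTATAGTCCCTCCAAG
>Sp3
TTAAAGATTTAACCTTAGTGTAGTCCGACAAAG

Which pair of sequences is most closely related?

Sp1–Sp2: 11/33 differ, p = 0.333, d = 0.441.
Sp1–Sp3: 6/33 differ, p = 0.182, d = 0.208.
Sp2–Sp3: 7/33 differ, p = 0.212, d = 0.249.
The smallest distance is between Sp1 and Sp3.

Sp1 and Sp3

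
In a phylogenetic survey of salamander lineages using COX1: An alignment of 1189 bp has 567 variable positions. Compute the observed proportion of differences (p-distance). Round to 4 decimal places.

0.4769

p = 567/1189 = 0.476871… ≈ 0.4769 (to 4 d.p.).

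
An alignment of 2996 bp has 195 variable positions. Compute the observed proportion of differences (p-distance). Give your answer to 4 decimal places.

p = 195/2996 = 0.065086… ≈ 0.0651 (to 4 d.p.).

0.0651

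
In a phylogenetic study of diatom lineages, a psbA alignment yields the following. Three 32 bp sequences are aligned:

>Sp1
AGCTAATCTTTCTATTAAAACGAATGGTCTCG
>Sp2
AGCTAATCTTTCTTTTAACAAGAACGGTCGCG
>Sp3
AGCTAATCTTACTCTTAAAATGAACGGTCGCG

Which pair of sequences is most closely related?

Sp2 and Sp3

Sp1–Sp2: 5/32 differ, p = 0.156, d = 0.175.
Sp1–Sp3: 5/32 differ, p = 0.156, d = 0.175.
Sp2–Sp3: 4/32 differ, p = 0.125, d = 0.137.
The smallest distance is between Sp2 and Sp3.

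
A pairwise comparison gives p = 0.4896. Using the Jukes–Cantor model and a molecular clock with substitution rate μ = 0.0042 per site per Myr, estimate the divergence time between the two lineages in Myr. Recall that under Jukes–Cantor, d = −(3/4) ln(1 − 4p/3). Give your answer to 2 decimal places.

94.45

d = −(3/4) ln(1 − 4p/3) = −0.75 ln(1 − 0.6528) = −0.75 ln(0.3472)
  = −0.75 × (-1.057854) = 0.793391 substitutions/site.
Under a molecular clock d = 2μt, so t = d/(2μ) = 0.793391 / (2 × 0.0042) = 94.45 Myr.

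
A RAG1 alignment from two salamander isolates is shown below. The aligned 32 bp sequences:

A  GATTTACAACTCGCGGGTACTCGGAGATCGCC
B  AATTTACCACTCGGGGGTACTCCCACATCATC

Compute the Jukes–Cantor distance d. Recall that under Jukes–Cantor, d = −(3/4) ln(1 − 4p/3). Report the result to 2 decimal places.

The sequences differ at 8 of 32 sites (1, 8, 14, 23, 24, 26, 30, 31), so p = 8/32 = 0.25.
d = −(3/4) ln(1 − 4p/3) = −0.75 ln(1 − 0.333333) = −0.75 ln(0.666667)
  = −0.75 × (-0.405465) = 0.304099 substitutions/site.

0.30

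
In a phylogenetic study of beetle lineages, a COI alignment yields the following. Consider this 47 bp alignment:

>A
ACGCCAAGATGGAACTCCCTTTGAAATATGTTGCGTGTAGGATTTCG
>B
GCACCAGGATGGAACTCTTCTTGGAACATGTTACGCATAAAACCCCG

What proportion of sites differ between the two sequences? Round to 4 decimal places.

The sequences differ at 16 of 47 positions.
p = 16/47 = 0.340425… ≈ 0.3404 (to 4 d.p.).

0.3404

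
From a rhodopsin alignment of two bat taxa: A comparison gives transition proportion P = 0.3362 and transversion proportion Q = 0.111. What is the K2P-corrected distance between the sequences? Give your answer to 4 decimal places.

0.8276

Under the Kimura two-parameter model, d = −½ ln(1 − 2P − Q) − ¼ ln(1 − 2Q).
1 − 2P − Q = 0.2166, giving −½ ln(0.2166) = 0.764851.
1 − 2Q = 0.778, giving −¼ ln(0.778) = 0.062757.
d = 0.764851 + 0.062757 = 0.827608.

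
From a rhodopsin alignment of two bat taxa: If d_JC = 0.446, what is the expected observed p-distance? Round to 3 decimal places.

p = (3/4)(1 − e^(−4d/3)) = 0.75 × (1 − e^(-0.594667)) = 0.75 × (1 − 0.551746) = 0.336191.

0.336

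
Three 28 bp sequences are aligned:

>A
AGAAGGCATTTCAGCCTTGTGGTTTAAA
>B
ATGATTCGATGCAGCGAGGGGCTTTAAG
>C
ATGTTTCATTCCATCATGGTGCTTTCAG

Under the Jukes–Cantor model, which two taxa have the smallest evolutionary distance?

B and C

A–B: 13/28 differ, p = 0.464, d = 0.724.
A–C: 12/28 differ, p = 0.429, d = 0.635.
B–C: 9/28 differ, p = 0.321, d = 0.420.
The smallest distance is between B and C.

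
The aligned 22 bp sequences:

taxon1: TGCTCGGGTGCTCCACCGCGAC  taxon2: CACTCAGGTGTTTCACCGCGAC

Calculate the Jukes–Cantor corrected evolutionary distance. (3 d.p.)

The sequences differ at 5 of 22 sites (1, 2, 6, 11, 13), so p = 5/22 ≈ 0.227273.
d = −(3/4) ln(1 − 4p/3) = −0.75 ln(1 − 0.303031) = −0.75 ln(0.696969)
  = −0.75 × (-0.361014) = 0.270761 substitutions/site.

0.271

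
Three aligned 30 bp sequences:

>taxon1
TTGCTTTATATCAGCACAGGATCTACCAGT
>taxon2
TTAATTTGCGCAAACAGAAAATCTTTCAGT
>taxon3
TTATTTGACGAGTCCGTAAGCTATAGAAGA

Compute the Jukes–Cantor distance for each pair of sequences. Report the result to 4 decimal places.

taxon1–taxon2: 13/30 sites differ → p ≈ 0.433333, d = −0.75 ln(1 − 0.577777) = 0.646666 ≈ 0.6467.
taxon1–taxon3: 17/30 sites differ → p ≈ 0.566667, d = −0.75 ln(1 − 0.755556) = 1.056577 ≈ 1.0566.
taxon2–taxon3: 16/30 sites differ → p ≈ 0.533333, d = −0.75 ln(1 − 0.711111) = 0.931285 ≈ 0.9313.

d(taxon1,taxon2) = 0.6467, d(taxon1,taxon3) = 1.0566, d(taxon2,taxon3) = 0.9313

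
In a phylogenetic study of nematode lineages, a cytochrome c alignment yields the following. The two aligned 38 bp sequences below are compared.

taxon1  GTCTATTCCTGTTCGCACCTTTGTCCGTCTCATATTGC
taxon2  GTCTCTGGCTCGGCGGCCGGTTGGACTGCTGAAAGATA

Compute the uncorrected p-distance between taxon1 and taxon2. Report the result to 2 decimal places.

0.53

The sequences differ at 20 of 38 positions.
p = 20/38 = 0.526315… ≈ 0.53 (to 2 d.p.).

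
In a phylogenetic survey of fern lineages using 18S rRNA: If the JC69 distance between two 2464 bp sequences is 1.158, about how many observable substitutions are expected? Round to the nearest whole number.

Invert JC69: p = (3/4)(1 − e^(−4d/3)) = 0.75 × (1 − e^(-1.544)) = 0.75 × (1 − 0.213525) = 0.589856.
Expected differing sites = pL ≈ 0.589856 × 2464 = 1453.405184 ≈ 1453.

1453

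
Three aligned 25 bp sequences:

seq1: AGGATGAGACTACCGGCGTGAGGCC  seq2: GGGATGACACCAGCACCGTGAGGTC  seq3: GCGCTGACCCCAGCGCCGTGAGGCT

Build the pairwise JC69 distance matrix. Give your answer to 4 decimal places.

d(seq1,seq2) = 0.3505, d(seq1,seq3) = 0.4904, d(seq2,seq3) = 0.2892

seq1–seq2: 7/25 sites differ → p = 0.28, d = −0.75 ln(1 − 0.373333) = 0.350505 ≈ 0.3505.
seq1–seq3: 9/25 sites differ → p = 0.36, d = −0.75 ln(1 − 0.48) = 0.490445 ≈ 0.4904.
seq2–seq3: 6/25 sites differ → p = 0.24, d = −0.75 ln(1 − 0.32) = 0.289247 ≈ 0.2892.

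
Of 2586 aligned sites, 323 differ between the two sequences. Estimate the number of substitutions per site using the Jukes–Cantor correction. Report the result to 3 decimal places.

0.137

p = 323/2586 ≈ 0.124903.
d = −(3/4) ln(1 − 4p/3) = −0.75 ln(1 − 0.166537) = −0.75 ln(0.833463)
  = −0.75 × (-0.182166) = 0.136625 substitutions/site.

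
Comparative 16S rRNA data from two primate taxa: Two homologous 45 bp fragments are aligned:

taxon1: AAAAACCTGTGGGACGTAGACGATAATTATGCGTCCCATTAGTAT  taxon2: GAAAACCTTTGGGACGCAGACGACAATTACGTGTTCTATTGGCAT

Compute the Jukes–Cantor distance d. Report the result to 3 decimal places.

The sequences differ at 10 of 45 sites (1, 9, 17, 24, 30, 32, 35, 37, 41, 43), so p = 10/45 ≈ 0.222222.
d = −(3/4) ln(1 − 4p/3) = −0.75 ln(1 − 0.296296) = −0.75 ln(0.703704)
  = −0.75 × (-0.351397) = 0.263548 substitutions/site.

0.264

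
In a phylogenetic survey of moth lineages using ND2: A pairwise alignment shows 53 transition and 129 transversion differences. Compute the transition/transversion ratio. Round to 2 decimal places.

0.41

R = 53/129 = 0.410852… ≈ 0.41 (to 2 d.p.).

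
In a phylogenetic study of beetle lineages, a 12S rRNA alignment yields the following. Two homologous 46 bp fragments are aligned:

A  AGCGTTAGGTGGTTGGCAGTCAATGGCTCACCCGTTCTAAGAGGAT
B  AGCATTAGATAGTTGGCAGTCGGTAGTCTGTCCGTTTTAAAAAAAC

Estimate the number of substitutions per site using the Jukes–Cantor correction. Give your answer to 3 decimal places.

0.467

The sequences differ at 16 of 46 sites, so p = 16/46 ≈ 0.347826.
d = −(3/4) ln(1 − 4p/3) = −0.75 ln(1 − 0.463768) = −0.75 ln(0.536232)
  = −0.75 × (-0.623188) = 0.467391 substitutions/site.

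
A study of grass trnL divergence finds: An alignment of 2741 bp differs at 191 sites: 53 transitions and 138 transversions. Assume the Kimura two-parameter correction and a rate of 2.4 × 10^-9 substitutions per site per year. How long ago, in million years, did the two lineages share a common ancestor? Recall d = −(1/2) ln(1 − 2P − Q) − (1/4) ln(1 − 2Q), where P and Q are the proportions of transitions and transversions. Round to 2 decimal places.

P = 53/2741 ≈ 0.019336 and Q = 138/2741 ≈ 0.050347.
Under the Kimura two-parameter model, d = −½ ln(1 − 2P − Q) − ¼ ln(1 − 2Q).
1 − 2P − Q = 0.910981, giving −½ ln(0.910981) = 0.046617.
1 − 2Q = 0.899306, giving −¼ ln(0.899306) = 0.026533.
d = 0.046617 + 0.026533 = 0.073150.
Under a molecular clock d = 2μt, so t = d/(2μ) = 0.073150 / (2 × 2.4 × 10^-9) = 15.24 million years.

15.24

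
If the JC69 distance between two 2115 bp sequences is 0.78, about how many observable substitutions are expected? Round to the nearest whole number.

1026

Invert JC69: p = (3/4)(1 − e^(−4d/3)) = 0.75 × (1 − e^(-1.04)) = 0.75 × (1 − 0.353455) = 0.484909.
Expected differing sites = pL ≈ 0.484909 × 2115 = 1025.582535 ≈ 1026.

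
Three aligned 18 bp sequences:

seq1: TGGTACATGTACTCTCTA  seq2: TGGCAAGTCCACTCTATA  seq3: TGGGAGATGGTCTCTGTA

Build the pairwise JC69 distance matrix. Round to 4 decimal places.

d(seq1,seq2) = 0.4408, d(seq1,seq3) = 0.3470, d(seq2,seq3) = 0.5482

seq1–seq2: 6/18 sites differ → p ≈ 0.333333, d = −0.75 ln(1 − 0.444444) = 0.440839 ≈ 0.4408.
seq1–seq3: 5/18 sites differ → p ≈ 0.277778, d = −0.75 ln(1 − 0.370371) = 0.346968 ≈ 0.3470.
seq2–seq3: 7/18 sites differ → p ≈ 0.388889, d = −0.75 ln(1 − 0.518519) = 0.548166 ≈ 0.5482.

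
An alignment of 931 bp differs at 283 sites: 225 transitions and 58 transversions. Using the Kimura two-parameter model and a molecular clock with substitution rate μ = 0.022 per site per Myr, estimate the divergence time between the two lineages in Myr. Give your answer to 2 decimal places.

P = 225/931 ≈ 0.241676 and Q = 58/931 ≈ 0.062299.
Under the Kimura two-parameter model, d = −½ ln(1 − 2P − Q) − ¼ ln(1 − 2Q).
1 − 2P − Q = 0.454349, giving −½ ln(0.454349) = 0.394445.
1 − 2Q = 0.875402, giving −¼ ln(0.875402) = 0.033268.
d = 0.394445 + 0.033268 = 0.427713.
Under a molecular clock d = 2μt, so t = d/(2μ) = 0.427713 / (2 × 0.022) = 9.72 Myr.

9.72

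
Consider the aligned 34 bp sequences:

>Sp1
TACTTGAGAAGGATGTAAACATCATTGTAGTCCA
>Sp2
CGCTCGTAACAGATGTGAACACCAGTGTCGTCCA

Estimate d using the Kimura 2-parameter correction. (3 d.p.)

0.444

Of 34 sites, 7 differences are transitions and 4 are transversions, so P = 7/34 ≈ 0.205882 and Q = 4/34 ≈ 0.117647.
Under the Kimura two-parameter model, d = −½ ln(1 − 2P − Q) − ¼ ln(1 − 2Q).
1 − 2P − Q = 0.470589, giving −½ ln(0.470589) = 0.376885.
1 − 2Q = 0.764706, giving −¼ ln(0.764706) = 0.067066.
d = 0.376885 + 0.067066 = 0.443951.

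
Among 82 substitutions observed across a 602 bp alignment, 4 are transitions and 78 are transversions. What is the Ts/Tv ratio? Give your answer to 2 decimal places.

R = 4/78 = 0.051282… ≈ 0.05 (to 2 d.p.).

0.05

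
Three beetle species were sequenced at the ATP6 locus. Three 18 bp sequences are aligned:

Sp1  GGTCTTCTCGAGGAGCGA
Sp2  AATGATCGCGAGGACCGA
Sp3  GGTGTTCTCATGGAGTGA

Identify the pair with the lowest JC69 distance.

Sp1 and Sp3

Sp1–Sp2: 6/18 differ, p = 0.333, d = 0.441.
Sp1–Sp3: 4/18 differ, p = 0.222, d = 0.264.
Sp2–Sp3: 8/18 differ, p = 0.444, d = 0.673.
The smallest distance is between Sp1 and Sp3.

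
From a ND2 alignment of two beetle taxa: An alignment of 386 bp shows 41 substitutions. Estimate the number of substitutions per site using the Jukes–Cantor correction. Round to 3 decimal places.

p = 41/386 ≈ 0.106218.
d = −(3/4) ln(1 − 4p/3) = −0.75 ln(1 − 0.141624) = −0.75 ln(0.858376)
  = −0.75 × (-0.152713) = 0.114535 substitutions/site.

0.115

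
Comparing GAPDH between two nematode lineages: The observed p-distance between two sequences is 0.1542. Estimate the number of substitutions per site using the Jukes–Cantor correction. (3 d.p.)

d = −(3/4) ln(1 − 4p/3) = −0.75 ln(1 − 0.2056) = −0.75 ln(0.7944)
  = −0.75 × (-0.230168) = 0.172626 substitutions/site.

0.173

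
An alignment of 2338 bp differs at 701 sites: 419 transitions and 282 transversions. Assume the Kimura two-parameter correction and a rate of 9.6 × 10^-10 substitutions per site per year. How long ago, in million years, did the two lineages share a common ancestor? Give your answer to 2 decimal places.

P = 419/2338 ≈ 0.179213 and Q = 282/2338 ≈ 0.120616.
Under the Kimura two-parameter model, d = −½ ln(1 − 2P − Q) − ¼ ln(1 − 2Q).
1 − 2P − Q = 0.520958, giving −½ ln(0.520958) = 0.326043.
1 − 2Q = 0.758768, giving −¼ ln(0.758768) = 0.069015.
d = 0.326043 + 0.069015 = 0.395058.
Under a molecular clock d = 2μt, so t = d/(2μ) = 0.395058 / (2 × 9.6 × 10^-10) = 205.76 million years.

205.76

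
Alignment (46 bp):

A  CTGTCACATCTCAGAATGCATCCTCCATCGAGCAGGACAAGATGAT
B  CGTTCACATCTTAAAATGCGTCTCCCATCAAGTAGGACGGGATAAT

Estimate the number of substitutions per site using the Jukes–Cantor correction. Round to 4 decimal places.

The sequences differ at 12 of 46 sites, so p = 12/46 ≈ 0.26087.
d = −(3/4) ln(1 − 4p/3) = −0.75 ln(1 − 0.347827) = −0.75 ln(0.652173)
  = −0.75 × (-0.427445) = 0.320584 substitutions/site.

0.3206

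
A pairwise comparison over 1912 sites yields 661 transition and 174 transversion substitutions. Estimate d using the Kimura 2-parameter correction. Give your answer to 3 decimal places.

P = 661/1912 ≈ 0.345711 and Q = 174/1912 ≈ 0.091004.
Under the Kimura two-parameter model, d = −½ ln(1 − 2P − Q) − ¼ ln(1 − 2Q).
1 − 2P − Q = 0.217574, giving −½ ln(0.217574) = 0.762608.
1 − 2Q = 0.817992, giving −¼ ln(0.817992) = 0.050226.
d = 0.762608 + 0.050226 = 0.812834.

0.813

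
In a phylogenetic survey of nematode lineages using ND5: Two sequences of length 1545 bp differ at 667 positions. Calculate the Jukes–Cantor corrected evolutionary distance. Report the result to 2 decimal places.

p = 667/1545 ≈ 0.431715.
d = −(3/4) ln(1 − 4p/3) = −0.75 ln(1 − 0.57562) = −0.75 ln(0.42438)
  = −0.75 × (-0.857126) = 0.642845 substitutions/site.

0.64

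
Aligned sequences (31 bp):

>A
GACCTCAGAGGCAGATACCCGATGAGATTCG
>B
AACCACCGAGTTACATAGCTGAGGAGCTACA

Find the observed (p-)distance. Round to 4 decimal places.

0.3871

The sequences differ at 12 of 31 positions.
p = 12/31 = 0.387096… ≈ 0.3871 (to 4 d.p.).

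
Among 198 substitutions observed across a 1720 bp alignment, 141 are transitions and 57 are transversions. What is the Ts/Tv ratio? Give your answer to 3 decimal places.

R = 141/57 = 2.473684… ≈ 2.474 (to 3 d.p.).

2.474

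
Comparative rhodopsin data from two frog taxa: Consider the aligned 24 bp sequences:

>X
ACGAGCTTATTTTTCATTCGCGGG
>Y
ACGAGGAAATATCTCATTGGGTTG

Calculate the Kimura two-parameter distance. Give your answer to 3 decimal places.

Of 24 sites, 1 differences are transitions and 8 are transversions, so P = 1/24 ≈ 0.041667 and Q = 8/24 ≈ 0.333333.
Under the Kimura two-parameter model, d = −½ ln(1 − 2P − Q) − ¼ ln(1 − 2Q).
1 − 2P − Q = 0.583333, giving −½ ln(0.583333) = 0.269499.
1 − 2Q = 0.333334, giving −¼ ln(0.333334) = 0.274653.
d = 0.269499 + 0.274653 = 0.544152.

0.544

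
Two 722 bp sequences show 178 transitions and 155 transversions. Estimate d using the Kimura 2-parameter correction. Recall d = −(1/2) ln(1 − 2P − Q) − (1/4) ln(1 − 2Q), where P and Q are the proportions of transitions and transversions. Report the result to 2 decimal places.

P = 178/722 ≈ 0.246537 and Q = 155/722 ≈ 0.214681.
Under the Kimura two-parameter model, d = −½ ln(1 − 2P − Q) − ¼ ln(1 − 2Q).
1 − 2P − Q = 0.292245, giving −½ ln(0.292245) = 0.615081.
1 − 2Q = 0.570638, giving −¼ ln(0.570638) = 0.140250.
d = 0.615081 + 0.140250 = 0.755331.

0.76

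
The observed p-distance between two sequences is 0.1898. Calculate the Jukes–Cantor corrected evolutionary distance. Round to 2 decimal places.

0.22

d = −(3/4) ln(1 − 4p/3) = −0.75 ln(1 − 0.253067) = −0.75 ln(0.746933)
  = −0.75 × (-0.291780) = 0.218835 substitutions/site.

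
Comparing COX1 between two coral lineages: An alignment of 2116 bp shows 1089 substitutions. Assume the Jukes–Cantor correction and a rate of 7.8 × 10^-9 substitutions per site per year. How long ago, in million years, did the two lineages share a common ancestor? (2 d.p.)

p = 1089/2116 ≈ 0.51465.
d = −(3/4) ln(1 − 4p/3) = −0.75 ln(1 − 0.6862) = −0.75 ln(0.3138)
  = −0.75 × (-1.158999) = 0.869249 substitutions/site.
Under a molecular clock d = 2μt, so t = d/(2μ) = 0.869249 / (2 × 7.8 × 10^-9) = 55.72 million years.

55.72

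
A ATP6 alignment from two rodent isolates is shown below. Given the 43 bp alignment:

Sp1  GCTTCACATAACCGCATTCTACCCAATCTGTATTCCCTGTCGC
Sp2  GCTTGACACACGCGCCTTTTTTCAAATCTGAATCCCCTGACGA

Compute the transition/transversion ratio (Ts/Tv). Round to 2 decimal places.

0.44

Transitions are A↔G and C↔T; transversions are all other mismatches.
Transitions: 4. Transversions: 9.
R = 4/9 = 0.444444… ≈ 0.44 (to 2 d.p.).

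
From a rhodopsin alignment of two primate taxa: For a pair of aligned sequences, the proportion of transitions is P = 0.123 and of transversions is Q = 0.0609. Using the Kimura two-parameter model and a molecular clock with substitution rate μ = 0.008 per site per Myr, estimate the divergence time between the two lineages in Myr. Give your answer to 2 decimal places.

13.49

Under the Kimura two-parameter model, d = −½ ln(1 − 2P − Q) − ¼ ln(1 − 2Q).
1 − 2P − Q = 0.6931, giving −½ ln(0.6931) = 0.183290.
1 − 2Q = 0.8782, giving −¼ ln(0.8782) = 0.032470.
d = 0.183290 + 0.032470 = 0.215760.
Under a molecular clock d = 2μt, so t = d/(2μ) = 0.215760 / (2 × 0.008) = 13.49 Myr.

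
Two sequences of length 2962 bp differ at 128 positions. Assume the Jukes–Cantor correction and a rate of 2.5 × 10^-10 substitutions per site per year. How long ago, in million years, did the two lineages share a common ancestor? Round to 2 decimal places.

89.02

p = 128/2962 ≈ 0.043214.
d = −(3/4) ln(1 − 4p/3) = −0.75 ln(1 − 0.057619) = −0.75 ln(0.942381)
  = −0.75 × (-0.059346) = 0.044510 substitutions/site.
Under a molecular clock d = 2μt, so t = d/(2μ) = 0.044510 / (2 × 2.5 × 10^-10) = 89.02 million years.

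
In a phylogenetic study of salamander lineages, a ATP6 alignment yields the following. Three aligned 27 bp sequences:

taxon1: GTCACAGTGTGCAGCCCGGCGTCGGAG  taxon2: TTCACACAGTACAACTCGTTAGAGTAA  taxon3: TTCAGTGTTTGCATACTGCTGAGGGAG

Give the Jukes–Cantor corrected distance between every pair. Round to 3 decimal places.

d(taxon1,taxon2) = 0.770, d(taxon1,taxon3) = 0.588, d(taxon2,taxon3) = 1.171

taxon1–taxon2: 13/27 sites differ → p ≈ 0.481481, d = −0.75 ln(1 − 0.641975) = 0.770364 ≈ 0.770.
taxon1–taxon3: 11/27 sites differ → p ≈ 0.407407, d = −0.75 ln(1 − 0.543209) = 0.587647 ≈ 0.588.
taxon2–taxon3: 16/27 sites differ → p ≈ 0.592593, d = −0.75 ln(1 − 0.790124) = 1.170929 ≈ 1.171.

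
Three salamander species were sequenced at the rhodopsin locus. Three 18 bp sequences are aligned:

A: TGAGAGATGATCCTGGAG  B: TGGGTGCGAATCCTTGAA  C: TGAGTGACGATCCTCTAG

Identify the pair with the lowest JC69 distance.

A–B: 7/18 differ, p = 0.389, d = 0.548.
A–C: 4/18 differ, p = 0.222, d = 0.264.
B–C: 7/18 differ, p = 0.389, d = 0.548.
The smallest distance is between A and C.

A and C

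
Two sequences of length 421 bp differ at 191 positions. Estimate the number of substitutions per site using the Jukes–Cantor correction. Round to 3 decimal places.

0.696

p = 191/421 ≈ 0.453682.
d = −(3/4) ln(1 − 4p/3) = −0.75 ln(1 − 0.604909) = −0.75 ln(0.395091)
  = −0.75 × (-0.928639) = 0.696479 substitutions/site.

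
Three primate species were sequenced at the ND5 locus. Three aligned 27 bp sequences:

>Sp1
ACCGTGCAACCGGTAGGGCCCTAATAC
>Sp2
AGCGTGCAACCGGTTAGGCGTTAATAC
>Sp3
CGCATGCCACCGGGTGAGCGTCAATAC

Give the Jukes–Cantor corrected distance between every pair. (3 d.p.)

d(Sp1,Sp2) = 0.213, d(Sp1,Sp3) = 0.511, d(Sp2,Sp3) = 0.318

Sp1–Sp2: 5/27 sites differ → p ≈ 0.185185, d = −0.75 ln(1 − 0.246913) = 0.212681 ≈ 0.213.
Sp1–Sp3: 10/27 sites differ → p ≈ 0.37037, d = −0.75 ln(1 − 0.493827) = 0.510658 ≈ 0.511.
Sp2–Sp3: 7/27 sites differ → p ≈ 0.259259, d = −0.75 ln(1 − 0.345679) = 0.318118 ≈ 0.318.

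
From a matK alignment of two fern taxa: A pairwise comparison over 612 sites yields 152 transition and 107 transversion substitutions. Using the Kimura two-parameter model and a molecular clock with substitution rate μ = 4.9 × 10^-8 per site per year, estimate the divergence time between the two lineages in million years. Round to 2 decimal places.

6.78

P = 152/612 ≈ 0.248366 and Q = 107/612 ≈ 0.174837.
Under the Kimura two-parameter model, d = −½ ln(1 − 2P − Q) − ¼ ln(1 − 2Q).
1 − 2P − Q = 0.328431, giving −½ ln(0.328431) = 0.556714.
1 − 2Q = 0.650326, giving −¼ ln(0.650326) = 0.107570.
d = 0.556714 + 0.107570 = 0.664284.
Under a molecular clock d = 2μt, so t = d/(2μ) = 0.664284 / (2 × 4.9 × 10^-8) = 6.78 million years.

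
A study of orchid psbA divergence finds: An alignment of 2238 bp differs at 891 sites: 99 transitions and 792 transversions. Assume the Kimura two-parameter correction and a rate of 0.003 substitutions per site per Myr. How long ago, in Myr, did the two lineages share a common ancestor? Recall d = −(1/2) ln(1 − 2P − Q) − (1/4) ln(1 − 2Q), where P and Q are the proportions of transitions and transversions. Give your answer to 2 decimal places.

P = 99/2238 ≈ 0.044236 and Q = 792/2238 ≈ 0.353887.
Under the Kimura two-parameter model, d = −½ ln(1 − 2P − Q) − ¼ ln(1 − 2Q).
1 − 2P − Q = 0.557641, giving −½ ln(0.557641) = 0.292020.
1 − 2Q = 0.292226, giving −¼ ln(0.292226) = 0.307557.
d = 0.292020 + 0.307557 = 0.599577.
Under a molecular clock d = 2μt, so t = d/(2μ) = 0.599577 / (2 × 0.003) = 99.93 Myr.

99.93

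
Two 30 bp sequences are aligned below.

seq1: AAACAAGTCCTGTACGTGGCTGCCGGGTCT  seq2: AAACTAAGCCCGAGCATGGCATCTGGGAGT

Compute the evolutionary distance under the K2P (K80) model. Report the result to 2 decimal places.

Of 30 sites, 5 differences are transitions and 7 are transversions, so P = 5/30 ≈ 0.166667 and Q = 7/30 ≈ 0.233333.
Under the Kimura two-parameter model, d = −½ ln(1 − 2P − Q) − ¼ ln(1 − 2Q).
1 − 2P − Q = 0.433333, giving −½ ln(0.433333) = 0.418124.
1 − 2Q = 0.533334, giving −¼ ln(0.533334) = 0.157152.
d = 0.418124 + 0.157152 = 0.575276.

0.58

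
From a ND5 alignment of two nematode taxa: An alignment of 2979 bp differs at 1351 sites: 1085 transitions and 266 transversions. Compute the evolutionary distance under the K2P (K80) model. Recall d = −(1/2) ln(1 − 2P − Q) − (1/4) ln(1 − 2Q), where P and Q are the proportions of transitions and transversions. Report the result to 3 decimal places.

P = 1085/2979 ≈ 0.364216 and Q = 266/2979 ≈ 0.089292.
Under the Kimura two-parameter model, d = −½ ln(1 − 2P − Q) − ¼ ln(1 − 2Q).
1 − 2P − Q = 0.182276, giving −½ ln(0.182276) = 0.851117.
1 − 2Q = 0.821416, giving −¼ ln(0.821416) = 0.049181.
d = 0.851117 + 0.049181 = 0.900298.

0.900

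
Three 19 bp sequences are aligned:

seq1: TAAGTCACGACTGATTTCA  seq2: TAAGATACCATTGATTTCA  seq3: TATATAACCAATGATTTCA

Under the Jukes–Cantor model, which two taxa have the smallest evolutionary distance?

seq1–seq2: 4/19 differ, p = 0.211, d = 0.247.
seq1–seq3: 5/19 differ, p = 0.263, d = 0.324.
seq2–seq3: 5/19 differ, p = 0.263, d = 0.324.
The smallest distance is between seq1 and seq2.

seq1 and seq2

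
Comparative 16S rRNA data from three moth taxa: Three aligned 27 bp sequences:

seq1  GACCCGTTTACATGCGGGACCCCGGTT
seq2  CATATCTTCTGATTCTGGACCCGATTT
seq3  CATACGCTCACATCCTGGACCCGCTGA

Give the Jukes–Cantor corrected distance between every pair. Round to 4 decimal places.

seq1–seq2: 13/27 sites differ → p ≈ 0.481481, d = −0.75 ln(1 − 0.641975) = 0.770364 ≈ 0.7704.
seq1–seq3: 12/27 sites differ → p ≈ 0.444444, d = −0.75 ln(1 − 0.592592) = 0.673455 ≈ 0.6735.
seq2–seq3: 9/27 sites differ → p ≈ 0.333333, d = −0.75 ln(1 − 0.444444) = 0.440839 ≈ 0.4408.

d(seq1,seq2) = 0.7704, d(seq1,seq3) = 0.6735, d(seq2,seq3) = 0.4408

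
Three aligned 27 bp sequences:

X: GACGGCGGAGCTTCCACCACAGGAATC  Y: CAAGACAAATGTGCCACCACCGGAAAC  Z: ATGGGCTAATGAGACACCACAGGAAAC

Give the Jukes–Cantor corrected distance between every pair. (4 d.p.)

d(X,Y) = 0.5107, d(X,Z) = 0.5876, d(Y,Z) = 0.3770

X–Y: 10/27 sites differ → p ≈ 0.37037, d = −0.75 ln(1 − 0.493827) = 0.510658 ≈ 0.5107.
X–Z: 11/27 sites differ → p ≈ 0.407407, d = −0.75 ln(1 − 0.543209) = 0.587647 ≈ 0.5876.
Y–Z: 8/27 sites differ → p ≈ 0.296296, d = −0.75 ln(1 − 0.395061) = 0.376971 ≈ 0.3770.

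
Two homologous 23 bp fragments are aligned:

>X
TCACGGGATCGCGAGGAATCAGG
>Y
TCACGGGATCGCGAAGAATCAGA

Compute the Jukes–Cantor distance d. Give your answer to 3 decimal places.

The sequences differ at 2 of 23 sites (15, 23), so p = 2/23 ≈ 0.086957.
d = −(3/4) ln(1 − 4p/3) = −0.75 ln(1 − 0.115943) = −0.75 ln(0.884057)
  = −0.75 × (-0.123234) = 0.092426 substitutions/site.

0.092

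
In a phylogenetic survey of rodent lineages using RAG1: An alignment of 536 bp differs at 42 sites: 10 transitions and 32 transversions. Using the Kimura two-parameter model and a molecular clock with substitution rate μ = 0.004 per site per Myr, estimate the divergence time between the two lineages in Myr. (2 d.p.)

P = 10/536 ≈ 0.018657 and Q = 32/536 ≈ 0.059701.
Under the Kimura two-parameter model, d = −½ ln(1 − 2P − Q) − ¼ ln(1 − 2Q).
1 − 2P − Q = 0.902985, giving −½ ln(0.902985) = 0.051025.
1 − 2Q = 0.880598, giving −¼ ln(0.880598) = 0.031789.
d = 0.051025 + 0.031789 = 0.082814.
Under a molecular clock d = 2μt, so t = d/(2μ) = 0.082814 / (2 × 0.004) = 10.35 Myr.

10.35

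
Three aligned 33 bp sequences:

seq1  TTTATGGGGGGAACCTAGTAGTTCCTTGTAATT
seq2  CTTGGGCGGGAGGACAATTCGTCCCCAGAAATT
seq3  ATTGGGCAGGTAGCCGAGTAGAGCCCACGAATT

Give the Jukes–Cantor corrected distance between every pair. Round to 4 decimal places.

seq1–seq2: 15/33 sites differ → p ≈ 0.454545, d = −0.75 ln(1 − 0.60606) = 0.698667 ≈ 0.6987.
seq1–seq3: 14/33 sites differ → p ≈ 0.424242, d = −0.75 ln(1 − 0.565656) = 0.625439 ≈ 0.6254.
seq2–seq3: 12/33 sites differ → p ≈ 0.363636, d = −0.75 ln(1 − 0.484848) = 0.497470 ≈ 0.4975.

d(seq1,seq2) = 0.6987, d(seq1,seq3) = 0.6254, d(seq2,seq3) = 0.4975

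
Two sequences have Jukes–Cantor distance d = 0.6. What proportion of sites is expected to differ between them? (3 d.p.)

0.413

p = (3/4)(1 − e^(−4d/3)) = 0.75 × (1 − e^(-0.8)) = 0.75 × (1 − 0.449329) = 0.413003.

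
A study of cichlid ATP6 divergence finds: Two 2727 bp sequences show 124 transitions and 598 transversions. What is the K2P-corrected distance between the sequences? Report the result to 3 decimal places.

P = 124/2727 ≈ 0.045471 and Q = 598/2727 ≈ 0.219289.
Under the Kimura two-parameter model, d = −½ ln(1 − 2P − Q) − ¼ ln(1 − 2Q).
1 − 2P − Q = 0.689769, giving −½ ln(0.689769) = 0.185699.
1 − 2Q = 0.561422, giving −¼ ln(0.561422) = 0.144321.
d = 0.185699 + 0.144321 = 0.330020.

0.330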